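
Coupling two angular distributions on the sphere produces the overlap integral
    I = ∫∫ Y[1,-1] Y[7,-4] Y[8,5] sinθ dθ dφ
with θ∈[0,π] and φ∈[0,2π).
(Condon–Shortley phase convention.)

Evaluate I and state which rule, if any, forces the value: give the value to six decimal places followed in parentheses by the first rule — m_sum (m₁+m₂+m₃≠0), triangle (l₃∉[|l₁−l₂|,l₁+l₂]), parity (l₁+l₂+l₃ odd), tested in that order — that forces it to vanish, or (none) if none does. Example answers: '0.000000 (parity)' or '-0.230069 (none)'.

-0.270230 (none)

Checks pass: Σm=0; 16 even; l₃=8∈[6,8].
(2·1+1)(2·7+1)(2·8+1) = 765
Δ: 0! 2! 14! / 17! → 1/2040
sum: t=0:+1/25401600 = 1/25401600
3j²(1 7 8; 0 0 0) = Δ·Π!·Σ² = 8/255  (sign +1)
sum: t=0:+1/479001600 = 1/479001600
3j²(1 7 8; -1 -4 5) = Δ·Π!·Σ² = 13/340  (sign -1)
combine: 4πI² = 765·8/255·13/340 = 78/85
take √, sign -1: I = -0.27022959
No selection rule forces the value: the integral is nonzero (none).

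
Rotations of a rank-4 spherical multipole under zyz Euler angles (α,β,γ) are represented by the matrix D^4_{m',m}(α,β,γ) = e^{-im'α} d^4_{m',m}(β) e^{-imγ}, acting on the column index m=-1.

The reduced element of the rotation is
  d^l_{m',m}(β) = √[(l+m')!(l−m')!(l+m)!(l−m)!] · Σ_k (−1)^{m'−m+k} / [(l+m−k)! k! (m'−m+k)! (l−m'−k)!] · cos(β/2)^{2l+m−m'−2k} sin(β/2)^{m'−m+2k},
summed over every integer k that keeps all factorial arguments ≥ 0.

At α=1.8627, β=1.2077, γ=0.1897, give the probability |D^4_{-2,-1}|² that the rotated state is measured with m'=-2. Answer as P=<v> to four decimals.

P=0.1484

D^4_{-2,-1}(1.8627,1.2077,0.1897) = e^{-i·-2·1.8627}·d^4_{-2,-1}(1.2077)·e^{-i·-1·0.1897}. Compute d first:
Half-angle: c=0.823156, s=0.567816. N=√(2·720·6·120)=1018.233765
k∈{1,2,3} keeps every argument non-negative
  k=1: (−1)^0·1018.2338/(240)·0.8232^7·0.5678^1 = +0.616904
  k=2: (−1)^1·1018.2338/(48)·0.8232^5·0.5678^3 = -1.467704
  k=3: (−1)^2·1018.2338/(72)·0.8232^3·0.5678^5 = +0.465584
d^4_{-2,-1}(1.2077) = +0.616904 -1.467704 +0.465584 = -0.385216
|D^4_{-2,-1}|² = |d^4_{-2,-1}(β)|² = (-0.385216)² = 0.148391 (the z-rotation phases have unit modulus)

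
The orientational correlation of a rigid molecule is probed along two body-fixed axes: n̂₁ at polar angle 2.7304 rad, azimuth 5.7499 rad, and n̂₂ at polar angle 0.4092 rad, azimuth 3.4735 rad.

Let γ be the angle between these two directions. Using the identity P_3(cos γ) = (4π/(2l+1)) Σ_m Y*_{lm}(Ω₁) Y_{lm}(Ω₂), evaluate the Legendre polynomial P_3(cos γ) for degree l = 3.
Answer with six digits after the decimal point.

-0.687585

Expand P_3 via completeness: Σ_{m} conj(Y_{3,m}) at Ω₁ times Y_{3,m} at Ω₂ —
  [-3]  conj(Y_{3,-3})(Ω₁) = -0.00077 - 0.02663j ; Y_{3,-3}(Ω₂) = -0.01429 + 0.02205j ; Δ = 0.00060 + 0.00036j
  [-2]  conj(Y_{3,-2})(Ω₁) = -0.07231 + 0.13104j ; Y_{3,-2}(Ω₂) = 0.11691 - 0.09145j ; Δ = 0.00353 + 0.02193j
  [-1]  conj(Y_{3,-1})(Ω₁) = 0.35610 - 0.21022j ; Y_{3,-1}(Ω₂) = -0.39005 + 0.13443j ; Δ = -0.11063 + 0.12987j
  [+0]  conj(Y_{3,0})(Ω₁) = -0.41089 + 0.00000j ; Y_{3,0}(Ω₂) = 0.41374 + 0.00000j ; Δ = -0.17000 + 0.00000j
  [+1]  conj(Y_{3,1})(Ω₁) = -0.35610 - 0.21022j ; Y_{3,1}(Ω₂) = 0.39005 + 0.13443j ; Δ = -0.11063 - 0.12987j
  [+2]  conj(Y_{3,2})(Ω₁) = -0.07231 - 0.13104j ; Y_{3,2}(Ω₂) = 0.11691 + 0.09145j ; Δ = 0.00353 - 0.02193j
  [+3]  conj(Y_{3,3})(Ω₁) = 0.00077 - 0.02663j ; Y_{3,3}(Ω₂) = 0.01429 + 0.02205j ; Δ = 0.00060 - 0.00036j
Σ over m = -0.38301 - 0.00000j; ×(4π/7) → -0.68759 - 0.00000j. Real part: -0.687585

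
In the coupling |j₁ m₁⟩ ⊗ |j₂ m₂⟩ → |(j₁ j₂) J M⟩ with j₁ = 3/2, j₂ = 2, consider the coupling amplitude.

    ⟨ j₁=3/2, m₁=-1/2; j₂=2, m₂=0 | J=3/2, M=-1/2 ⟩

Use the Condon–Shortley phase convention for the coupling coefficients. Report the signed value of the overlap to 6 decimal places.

−√(1/5) = -0.447214

triangle: 2!·1!·2!/6! = 4/720
(j±m)!: 1!·2!·2!·2!·1!·2! = 16
prefactor² = (2J+1)·Δ·N² = 16/45
  k=1: −1/(1!·1!·1!·1!·0!·1!) = -1
  k=2: +1/(2!·0!·0!·0!·1!·2!) = 1/4
Σ = -3/4  ⇒  CG² = 16/45·(-3/4)² = 1/5
CG = −√(1/5) = -0.447214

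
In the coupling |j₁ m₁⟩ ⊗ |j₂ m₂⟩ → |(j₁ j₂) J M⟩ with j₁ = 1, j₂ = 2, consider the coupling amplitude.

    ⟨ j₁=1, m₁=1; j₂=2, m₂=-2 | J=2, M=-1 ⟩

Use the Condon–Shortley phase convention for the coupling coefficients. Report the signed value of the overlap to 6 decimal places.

j₁+j₂−J=1  J+j₁−j₂=1  J−j₁+j₂=3  j₁+j₂+J+1=6
(j₁±m₁, j₂±m₂, J±M) = (2,0,0,4,1,3)
P² = 12
sum k=0..0:
  [0] +1/6 = 1/6
S = 1/6
C² = P²·S² = 1/3 ; C = +0.577350

+0.577350  (= +√(1/3))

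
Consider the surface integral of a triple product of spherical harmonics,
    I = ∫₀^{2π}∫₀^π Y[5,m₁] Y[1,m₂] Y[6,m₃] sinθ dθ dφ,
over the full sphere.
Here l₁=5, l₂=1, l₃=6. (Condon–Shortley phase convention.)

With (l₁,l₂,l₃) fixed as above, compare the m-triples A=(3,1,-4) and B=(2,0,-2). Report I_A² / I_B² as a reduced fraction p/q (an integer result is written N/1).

Shared (l₁,l₂,l₃)=(5,1,6): N and (l;000)² cancel in I_A²/I_B².
A: Δ = 0!·10!·2!/13! = 1/858; Racah Σ t=0..0: t=0:+1/161280 = 1/161280; ⇒ 3j(5 1 6; 3 1 -4)² = 15/286, sgn +1
B: Δ = 0!·10!·2!/13! = 1/858; Racah Σ t=0..0: t=0:+1/30240 = 1/30240; ⇒ 3j(5 1 6; 2 0 -2)² = 16/429, sgn +1
I_A²/I_B² = (15/286)/(16/429) = 45/32

45/32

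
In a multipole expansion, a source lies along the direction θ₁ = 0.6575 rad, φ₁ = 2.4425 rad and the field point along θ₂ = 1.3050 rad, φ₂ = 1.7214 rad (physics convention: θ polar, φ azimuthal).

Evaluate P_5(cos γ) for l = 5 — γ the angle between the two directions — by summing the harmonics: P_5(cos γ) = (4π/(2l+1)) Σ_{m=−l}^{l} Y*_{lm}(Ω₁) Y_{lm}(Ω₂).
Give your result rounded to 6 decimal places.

Term-by-term m-sum for l=5 (normalisation 4π/11 = 1.142397):
  [-5]  conj(Y_{5,-5})(Ω₁) = +0.037116-0.013712i ; Y_{5,-5}(Ω₂) = -0.265444-0.283216i ; Δ = -0.013736-0.006872i
  [-4]  conj(Y_{5,-4})(Ω₁) = -0.152496-0.054841i ; Y_{5,-4}(Ω₂) = +0.275344-0.189351i ; Δ = -0.052373+0.013775i
  [-3]  conj(Y_{5,-3})(Ω₁) = +0.184053+0.316677i ; Y_{5,-3}(Ω₂) = -0.051422-0.105962i ; Δ = +0.024091-0.035787i
  [-2]  conj(Y_{5,-2})(Ω₁) = +0.075686-0.434111i ; Y_{5,-2}(Ω₂) = +0.313871-0.097507i ; Δ = -0.018573-0.143635i
  [-1]  conj(Y_{5,-1})(Ω₁) = -0.070663+0.059409i ; Y_{5,-1}(Ω₂) = -0.006212-0.040938i ; Δ = +0.002871+0.002524i
  [+0]  conj(Y_{5,0})(Ω₁) = -0.382058-0.000000i ; Y_{5,0}(Ω₂) = +0.321640+0.000000i ; Δ = -0.122885-0.000000i
  [+1]  conj(Y_{5,1})(Ω₁) = +0.070663+0.059409i ; Y_{5,1}(Ω₂) = +0.006212-0.040938i ; Δ = +0.002871-0.002524i
  [+2]  conj(Y_{5,2})(Ω₁) = +0.075686+0.434111i ; Y_{5,2}(Ω₂) = +0.313871+0.097507i ; Δ = -0.018573+0.143635i
  [+3]  conj(Y_{5,3})(Ω₁) = -0.184053+0.316677i ; Y_{5,3}(Ω₂) = +0.051422-0.105962i ; Δ = +0.024091+0.035787i
  [+4]  conj(Y_{5,4})(Ω₁) = -0.152496+0.054841i ; Y_{5,4}(Ω₂) = +0.275344+0.189351i ; Δ = -0.052373-0.013775i
  [+5]  conj(Y_{5,5})(Ω₁) = -0.037116-0.013712i ; Y_{5,5}(Ω₂) = +0.265444-0.283216i ; Δ = -0.013736+0.006872i
Σ over m = -0.238324+0.000000i; ×(4π/11) → -0.272261+0.000000i. Real part: -0.272261

-0.272261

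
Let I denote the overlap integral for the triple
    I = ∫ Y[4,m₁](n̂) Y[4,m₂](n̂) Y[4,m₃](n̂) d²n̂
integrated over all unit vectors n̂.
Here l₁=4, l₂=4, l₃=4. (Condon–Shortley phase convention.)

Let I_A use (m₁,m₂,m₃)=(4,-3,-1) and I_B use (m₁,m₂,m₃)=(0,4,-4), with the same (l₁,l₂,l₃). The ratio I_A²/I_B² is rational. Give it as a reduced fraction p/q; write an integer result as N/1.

Same 4,4,4: normalisation and zero-m 3j drop out of the ratio.
A: Δ: 4! 4! 4! / 13! → 1/450450; sum: t=0:+1/3456 = 1/3456; 3j²(4 4 4; 4 -3 -1) = Δ·Π!·Σ² = 35/1287  (sign -1)
B: Δ: 4! 4! 4! / 13! → 1/450450; sum: t=4:+1/13824 = 1/13824; 3j²(4 4 4; 0 4 -4) = Δ·Π!·Σ² = 14/1287  (sign +1)
I_A²/I_B² = (35/1287)/(14/1287) = 5/2

5/2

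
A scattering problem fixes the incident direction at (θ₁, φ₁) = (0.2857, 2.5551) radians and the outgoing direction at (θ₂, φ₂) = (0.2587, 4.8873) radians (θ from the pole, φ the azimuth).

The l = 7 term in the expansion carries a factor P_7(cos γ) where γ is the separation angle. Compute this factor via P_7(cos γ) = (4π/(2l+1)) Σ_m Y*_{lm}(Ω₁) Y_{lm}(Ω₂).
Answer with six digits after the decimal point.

Expand P_7 via completeness: Σ_{m} conj(Y_{7,m}) at Ω₁ times Y_{7,m} at Ω₂ —
  m=-7: Y*=+0.000040-0.000058i  Y=-0.000034-0.000012i  product -0.000000+0.000000i
  m=-6: Y*=-0.000836+0.000331i  Y=-0.000253+0.000440i  product +0.000000-0.000000i
  m=-5: Y*=+0.006999+0.001485i  Y=+0.003439+0.002875i  product +0.000020+0.000025i
  m=-4: Y*=-0.027877-0.028453i  Y=+0.021270-0.017902i  product -0.001102-0.000106i
  m=-3: Y*=+0.029463+0.154293i  Y=-0.061445-0.106147i  product +0.014567-0.012608i
  m=-2: Y*=+0.161314-0.383884i  Y=-0.344949+0.125847i  product -0.007335+0.152721i
  m=-1: Y*=-0.516801+0.343408i  Y=+0.110898+0.627547i  product -0.272817-0.286233i
  m=+0: Y*=+0.155671-0.000000i  Y=+0.283035+0.000000i  product +0.044060+0.000000i
  m=+1: Y*=+0.516801+0.343408i  Y=-0.110898+0.627547i  product -0.272817+0.286233i
  m=+2: Y*=+0.161314+0.383884i  Y=-0.344949-0.125847i  product -0.007335-0.152721i
  m=+3: Y*=-0.029463+0.154293i  Y=+0.061445-0.106147i  product +0.014567+0.012608i
  m=+4: Y*=-0.027877+0.028453i  Y=+0.021270+0.017902i  product -0.001102+0.000106i
  m=+5: Y*=-0.006999+0.001485i  Y=-0.003439+0.002875i  product +0.000020-0.000025i
  m=+6: Y*=-0.000836-0.000331i  Y=-0.000253-0.000440i  product +0.000000+0.000000i
  m=+7: Y*=-0.000040-0.000058i  Y=+0.000034-0.000012i  product -0.000000-0.000000i
Total Σ_m = -0.489272-0.000000i. Multiply by 0.837758: -0.409892-0.000000i. P_7(cos γ) = -0.409892

-0.409892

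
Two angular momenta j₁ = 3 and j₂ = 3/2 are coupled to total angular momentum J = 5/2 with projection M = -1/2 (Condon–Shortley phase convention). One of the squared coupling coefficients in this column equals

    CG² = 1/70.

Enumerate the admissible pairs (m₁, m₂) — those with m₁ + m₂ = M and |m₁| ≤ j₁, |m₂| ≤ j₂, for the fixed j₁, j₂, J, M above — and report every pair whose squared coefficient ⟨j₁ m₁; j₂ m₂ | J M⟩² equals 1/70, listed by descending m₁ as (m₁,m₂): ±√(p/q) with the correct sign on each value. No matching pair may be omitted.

(-1,1/2): −√(1/70)

Admissible pairs with m₁+m₂ = M = -1/2: (-2,3/2), (-1,1/2), (0,-1/2), (1,-3/2)
  (m₁,m₂)=(1,-3/2): CG² = 27/70, CG = +√(27/70)
  (m₁,m₂)=(0,-1/2): CG² = 6/35, CG = −√(6/35)
  (m₁,m₂)=(-1,1/2): CG² = 1/70, CG = −√(1/70)   ← matches the target
  (m₁,m₂)=(-2,3/2): CG² = 3/7, CG = +√(3/7)
Pairs with CG² = 1/70: (-1,1/2): −√(1/70)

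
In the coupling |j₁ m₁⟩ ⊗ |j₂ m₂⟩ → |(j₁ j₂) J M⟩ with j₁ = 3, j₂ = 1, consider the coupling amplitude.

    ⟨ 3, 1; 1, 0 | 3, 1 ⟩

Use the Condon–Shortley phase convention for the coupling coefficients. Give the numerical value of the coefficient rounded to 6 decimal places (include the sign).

+√(1/12) ≈ +0.288675

j₁+j₂−J=1  J+j₁−j₂=5  J−j₁+j₂=1  j₁+j₂+J+1=8
(j₁±m₁, j₂±m₂, J±M) = (4,2,1,1,4,2)
P² = 48
sum k=0..1:
  [0] +1/12 = 1/12
  [1] −1/24 = -1/24
S = 1/24
C² = P²·S² = 1/12 ; C = +0.288675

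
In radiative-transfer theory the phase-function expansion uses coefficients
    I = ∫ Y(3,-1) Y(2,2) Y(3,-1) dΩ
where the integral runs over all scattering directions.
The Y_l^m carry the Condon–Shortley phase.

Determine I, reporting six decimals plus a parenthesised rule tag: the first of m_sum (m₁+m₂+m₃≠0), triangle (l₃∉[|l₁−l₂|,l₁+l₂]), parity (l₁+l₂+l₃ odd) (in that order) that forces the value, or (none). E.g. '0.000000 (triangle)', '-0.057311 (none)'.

0.206013 (none)

m-sum 0 ✓  L=8 even ✓  1≤3≤5 ✓
Π(2lᵢ+1) = 7×5×7 = 245
triangle coeff Δ(3,2,3) = 1/3780
Σ_t [0,2]: t=0:+1/24 t=1:−1/4 t=2:+1/24 = -1/6
(3j)²=4/105 [(3 2 3; 0 0 0)], sign=+1
Σ_t [2,2]: t=2:+1/16 = 1/16
(3j)²=2/35 [(3 2 3; -1 2 -1)], sign=+1
⇒ 4πI² = 8/15
I = (+1)√(8/15/(4π)) = 0.20601291
No selection rule forces the value: the integral is nonzero (none).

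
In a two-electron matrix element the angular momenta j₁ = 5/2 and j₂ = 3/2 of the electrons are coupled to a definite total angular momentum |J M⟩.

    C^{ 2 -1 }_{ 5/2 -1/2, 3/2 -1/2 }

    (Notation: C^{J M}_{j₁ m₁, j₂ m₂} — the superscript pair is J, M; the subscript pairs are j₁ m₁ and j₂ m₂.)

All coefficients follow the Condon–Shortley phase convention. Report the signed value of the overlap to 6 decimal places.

triangle: 2!×3!×1!/7! = 12/5040
(j±m)!: 2!×3!×1!×2!×1!×3! = 144
prefactor² = (2J+1)×Δ×N² = 12/7
  k=0: +1/(0!×2!×3!×1!×0!×0!) = 1/12
  k=1: −1/(1!×1!×2!×0!×1!×1!) = -1/2
Σ = -5/12  ⇒  CG² = 12/7×(-5/12)² = 25/84
CG = −√(25/84) = -0.545545

−√(25/84) ≈ -0.545545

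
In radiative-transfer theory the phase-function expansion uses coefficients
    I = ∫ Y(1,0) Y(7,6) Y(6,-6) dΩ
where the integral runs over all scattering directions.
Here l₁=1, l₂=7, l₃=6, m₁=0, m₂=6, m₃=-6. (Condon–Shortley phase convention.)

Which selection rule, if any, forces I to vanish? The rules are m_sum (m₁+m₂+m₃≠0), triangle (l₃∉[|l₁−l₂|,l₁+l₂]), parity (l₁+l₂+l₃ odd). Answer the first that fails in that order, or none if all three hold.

none

m₁+m₂+m₃ = 0 + 6 − 6 = 0  ✓
triangle: |1−7|=6 ≤ l₃=6 ≤ 1+7=8  ✓
parity: l₁+l₂+l₃ = 14 is even  ✓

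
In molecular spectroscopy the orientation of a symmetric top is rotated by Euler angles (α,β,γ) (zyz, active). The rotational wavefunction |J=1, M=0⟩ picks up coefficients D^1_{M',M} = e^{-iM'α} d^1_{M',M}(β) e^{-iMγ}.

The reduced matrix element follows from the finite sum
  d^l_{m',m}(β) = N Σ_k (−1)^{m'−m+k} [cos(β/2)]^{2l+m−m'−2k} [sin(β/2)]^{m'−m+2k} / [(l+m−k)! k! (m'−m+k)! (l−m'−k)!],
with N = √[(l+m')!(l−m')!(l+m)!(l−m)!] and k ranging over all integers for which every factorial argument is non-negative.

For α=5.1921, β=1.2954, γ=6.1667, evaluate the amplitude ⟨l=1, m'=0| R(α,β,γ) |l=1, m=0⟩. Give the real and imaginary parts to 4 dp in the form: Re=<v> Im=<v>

Re=0.2719 Im=0.0000

First d^1_{0,0}(β=1.2954), then the phase factors e^{-i(0)α} and e^{-i(0)γ}:
Half-angle: c=0.797474, s=0.603354. N=√(1·1·1·1)=1.000000
Admissible k: 0..1 (factorial args all ≥0)
  k=0: (−1)^0·1.0000/(1)·0.7975^2·0.6034^0 = +0.635964
  k=1: (−1)^1·1.0000/(1)·0.7975^0·0.6034^2 = -0.364036
d^1_{0,0}(1.2954) = +0.635964 -0.364036 = +0.271928
Phases: e^{-i·(0)·5.1921}=+1.000000+0.000000i, e^{-i·(0)·6.1667}=+1.000000+0.000000i ⇒ D=+0.271928+0.000000i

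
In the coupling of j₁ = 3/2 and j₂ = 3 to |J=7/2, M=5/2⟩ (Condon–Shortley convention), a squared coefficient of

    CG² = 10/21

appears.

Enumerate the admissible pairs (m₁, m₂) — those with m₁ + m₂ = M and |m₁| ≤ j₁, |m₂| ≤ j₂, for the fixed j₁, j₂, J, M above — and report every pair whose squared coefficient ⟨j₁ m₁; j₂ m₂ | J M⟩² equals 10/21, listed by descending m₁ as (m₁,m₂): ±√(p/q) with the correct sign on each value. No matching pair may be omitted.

(3/2,1): +√(10/21)

Admissible pairs with m₁+m₂ = M = 5/2: (-1/2,3), (1/2,2), (3/2,1)
  (m₁,m₂)=(3/2,1): CG² = 10/21, CG = +√(10/21)   ← matches the target
  (m₁,m₂)=(1/2,2): CG² = 1/7, CG = −√(1/7)
  (m₁,m₂)=(-1/2,3): CG² = 8/21, CG = −√(8/21)
Pairs with CG² = 10/21: (3/2,1): +√(10/21)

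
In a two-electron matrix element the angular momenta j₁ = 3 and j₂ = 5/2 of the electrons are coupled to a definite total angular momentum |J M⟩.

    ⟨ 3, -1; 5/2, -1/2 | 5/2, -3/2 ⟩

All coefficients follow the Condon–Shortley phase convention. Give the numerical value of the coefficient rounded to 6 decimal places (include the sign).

+√(1/35) ≈ +0.169031

triangle: 3!*3!*2!/9! = 72/362880
(j±m)!: 2!*4!*2!*3!*1!*4! = 13824
prefactor² = (2J+1)*Δ*N² = 576/35
  k=1: −1/(1!*2!*3!*1!*0!*1!) = -1/12
  k=2: +1/(2!*1!*2!*0!*1!*2!) = 1/8
Σ = 1/24  ⇒  CG² = 576/35*(1/24)² = 1/35
CG = +√(1/35) = +0.169031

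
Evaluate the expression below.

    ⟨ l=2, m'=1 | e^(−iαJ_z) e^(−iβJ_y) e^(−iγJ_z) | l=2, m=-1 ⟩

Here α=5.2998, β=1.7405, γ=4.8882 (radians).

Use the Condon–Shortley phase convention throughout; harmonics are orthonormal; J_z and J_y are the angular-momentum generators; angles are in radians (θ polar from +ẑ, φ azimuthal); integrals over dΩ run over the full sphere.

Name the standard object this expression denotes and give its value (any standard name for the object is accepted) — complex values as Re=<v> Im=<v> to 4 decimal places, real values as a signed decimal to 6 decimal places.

This is a Wigner D-matrix element — the rotation-matrix element ⟨l m'| R(α,β,γ) |l m⟩ in the angular-momentum basis.
First d^2_{1,-1}(β=1.7405), then the phase factors e^{-i(1)α} and e^{-i(-1)γ}:
c=cos(1.740500/2)=0.644635, s=sin(1.740500/2)=0.764490; N=√[6·1·1·6]=6.000000
k: max(0,(-1)−(1))=0 … min(2+(-1),2−(1))=1
  k=0: (−1)^2·6.0000/(2)·0.6446^2·0.7645^2 = +0.728607
  k=1: (−1)^3·6.0000/(6)·0.6446^0·0.7645^4 = -0.341576
d^2_{1,-1}(1.7405) = +0.728607 -0.341576 = +0.387031
D = (+0.554208+0.832378i)·(+0.387031)·(+0.174907-0.984585i) = +0.354707-0.154842i

Wigner D-matrix element, Re=0.3547 Im=-0.1548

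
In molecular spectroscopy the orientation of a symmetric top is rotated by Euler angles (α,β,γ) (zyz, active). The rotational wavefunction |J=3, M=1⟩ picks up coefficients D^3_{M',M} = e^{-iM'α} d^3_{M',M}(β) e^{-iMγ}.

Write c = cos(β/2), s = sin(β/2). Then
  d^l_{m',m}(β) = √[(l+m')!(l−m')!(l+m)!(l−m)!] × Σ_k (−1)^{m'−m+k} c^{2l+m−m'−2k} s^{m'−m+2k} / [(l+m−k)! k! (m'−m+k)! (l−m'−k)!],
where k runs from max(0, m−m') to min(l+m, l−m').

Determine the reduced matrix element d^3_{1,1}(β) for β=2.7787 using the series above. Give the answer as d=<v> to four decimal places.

d^3_{1,1}(β=2.7787) via the finite sum:
With c≡cos(β/2)=0.180452 and s≡sin(β/2)=0.983584, N=[24·2·24·2]^{1/2}=48.000000
k: max(0,(1)−(1))=0 … min(3+(1),3−(1))=2
  k=0: (−1)^0·48.0000/(48)·0.1805^6·0.9836^0 = +0.000035
  k=1: (−1)^1·48.0000/(6)·0.1805^4·0.9836^2 = -0.008207
  k=2: (−1)^2·48.0000/(8)·0.1805^2·0.9836^4 = +0.182861
d^3_{1,1}(2.7787) = +0.000035 -0.008207 +0.182861 = +0.174689

d=0.1747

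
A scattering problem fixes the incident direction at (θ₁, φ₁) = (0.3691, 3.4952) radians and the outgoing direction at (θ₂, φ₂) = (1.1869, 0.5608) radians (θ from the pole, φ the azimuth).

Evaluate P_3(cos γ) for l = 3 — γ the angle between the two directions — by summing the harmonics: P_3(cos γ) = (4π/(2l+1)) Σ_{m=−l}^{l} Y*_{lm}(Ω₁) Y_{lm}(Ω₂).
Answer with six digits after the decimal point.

Addition theorem: P_3(cos γ) = (4π/7) Σ_m Y*_{lm}(Ω₁) Y_{lm}(Ω₂), m = −3…3:
  [-3]  conj(Y_{3,-3})(Ω₁) = -0.00956 - 0.01710j ; Y_{3,-3}(Ω₂) = -0.03704 - 0.33052j ; Δ = -0.00530 + 0.00379j
  [-2]  conj(Y_{3,-2})(Ω₁) = 0.09431 + 0.08061j ; Y_{3,-2}(Ω₂) = 0.14290 - 0.29643j ; Δ = 0.03737 - 0.01644j
  [-1]  conj(Y_{3,-1})(Ω₁) = -0.36634 - 0.13522j ; Y_{3,-1}(Ω₂) = -0.07578 + 0.04759j ; Δ = 0.03420 - 0.00719j
  [+0]  conj(Y_{3,0})(Ω₁) = 0.46958 + 0.00000j ; Y_{3,0}(Ω₂) = -0.32127 + 0.00000j ; Δ = -0.15086 + 0.00000j
  [+1]  conj(Y_{3,1})(Ω₁) = 0.36634 - 0.13522j ; Y_{3,1}(Ω₂) = 0.07578 + 0.04759j ; Δ = 0.03420 + 0.00719j
  [+2]  conj(Y_{3,2})(Ω₁) = 0.09431 - 0.08061j ; Y_{3,2}(Ω₂) = 0.14290 + 0.29643j ; Δ = 0.03737 + 0.01644j
  [+3]  conj(Y_{3,3})(Ω₁) = 0.00956 - 0.01710j ; Y_{3,3}(Ω₂) = 0.03704 - 0.33052j ; Δ = -0.00530 - 0.00379j
Σ over m = -0.01833 - 0.00000j; ×(4π/7) → -0.03290 - 0.00000j. Real part: -0.032899

-0.032899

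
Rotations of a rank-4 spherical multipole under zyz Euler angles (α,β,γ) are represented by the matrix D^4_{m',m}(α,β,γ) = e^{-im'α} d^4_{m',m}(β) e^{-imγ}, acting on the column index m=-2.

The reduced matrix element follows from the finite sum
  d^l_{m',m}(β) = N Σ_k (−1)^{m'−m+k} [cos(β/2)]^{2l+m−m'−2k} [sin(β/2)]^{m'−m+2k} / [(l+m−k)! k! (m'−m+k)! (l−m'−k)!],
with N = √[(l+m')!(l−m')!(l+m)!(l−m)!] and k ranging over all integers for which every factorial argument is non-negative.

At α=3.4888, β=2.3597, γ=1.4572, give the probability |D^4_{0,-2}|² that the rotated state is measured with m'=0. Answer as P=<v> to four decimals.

First d^4_{0,-2}(β=2.3597), then the phase factors e^{-i(0)α} and e^{-i(-2)γ}:
c=cos(2.359700/2)=0.381064, s=sin(2.359700/2)=0.924549; N=√[24·24·2·720]=910.735966
The bounds max(0,m−m')=0 and min(l+m,l−m')=2 give 3 terms
  k=0: (−1)^2·910.7360/(96)·0.3811^6·0.9245^2 = +0.024829
  k=1: (−1)^3·910.7360/(36)·0.3811^4·0.9245^4 = -0.389761
  k=2: (−1)^4·910.7360/(96)·0.3811^2·0.9245^6 = +0.860390
d^4_{0,-2}(2.3597) = +0.024829 -0.389761 +0.860390 = +0.495458
|D^4_{0,-2}|² = |d^4_{0,-2}(β)|² = (+0.495458)² = 0.245478 (the z-rotation phases have unit modulus)

P=0.2455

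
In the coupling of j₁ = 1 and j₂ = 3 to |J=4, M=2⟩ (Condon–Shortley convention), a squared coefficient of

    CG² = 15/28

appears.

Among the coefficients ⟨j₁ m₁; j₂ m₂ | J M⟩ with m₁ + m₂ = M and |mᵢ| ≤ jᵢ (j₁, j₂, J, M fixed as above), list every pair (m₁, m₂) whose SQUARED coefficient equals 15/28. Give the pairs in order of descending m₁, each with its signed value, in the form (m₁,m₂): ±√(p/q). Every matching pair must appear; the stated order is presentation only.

(1,1): +√(15/28)

Admissible pairs with m₁+m₂ = M = 2: (-1,3), (0,2), (1,1)
  (m₁,m₂)=(1,1): CG² = 15/28, CG = +√(15/28)   ← matches the target
  (m₁,m₂)=(0,2): CG² = 3/7, CG = +√(3/7)
  (m₁,m₂)=(-1,3): CG² = 1/28, CG = +√(1/28)
Pairs with CG² = 15/28: (1,1): +√(15/28)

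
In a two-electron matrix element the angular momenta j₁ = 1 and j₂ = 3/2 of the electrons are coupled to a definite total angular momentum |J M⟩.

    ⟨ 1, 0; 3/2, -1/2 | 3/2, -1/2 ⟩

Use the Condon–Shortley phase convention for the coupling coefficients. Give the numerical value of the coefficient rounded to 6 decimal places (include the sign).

√[4·1!1!2!/5! · 1!1!1!2!1!2!] = √(4/15)
  +(−1)^0/∏(0,1,1,1,0,1)! = 1  (running 1)
  +(−1)^1/∏(1,0,0,0,1,2)! = -1/2  (running 1/2)
⟨..|..⟩ = √(4/15)·(1/2) = +0.258199

+√(1/15) = +0.258199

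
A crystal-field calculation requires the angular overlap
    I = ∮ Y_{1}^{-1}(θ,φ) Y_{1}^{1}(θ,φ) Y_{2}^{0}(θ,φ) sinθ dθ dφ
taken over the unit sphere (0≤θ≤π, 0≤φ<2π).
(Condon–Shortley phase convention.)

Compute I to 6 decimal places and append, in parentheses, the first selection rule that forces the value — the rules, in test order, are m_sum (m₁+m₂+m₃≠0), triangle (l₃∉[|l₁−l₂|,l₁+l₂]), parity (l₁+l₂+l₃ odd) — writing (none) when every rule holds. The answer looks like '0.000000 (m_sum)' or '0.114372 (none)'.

m-sum 0 ✓  L=4 even ✓  0≤2≤2 ✓
Π(2lᵢ+1) = 3×3×5 = 45
triangle coeff Δ(1,1,2) = 1/30
Σ_t [0,0]: t=0:+1/1 = 1/1
(3j)²=2/15 [(1 1 2; 0 0 0)], sign=+1
Σ_t [0,0]: t=0:+1/4 = 1/4
(3j)²=1/30 [(1 1 2; -1 1 0)], sign=+1
⇒ 4πI² = 1/5
I = (+1)√(1/5/(4π)) = 0.12615663
No selection rule forces the value: the integral is nonzero (none).

0.126157 (none)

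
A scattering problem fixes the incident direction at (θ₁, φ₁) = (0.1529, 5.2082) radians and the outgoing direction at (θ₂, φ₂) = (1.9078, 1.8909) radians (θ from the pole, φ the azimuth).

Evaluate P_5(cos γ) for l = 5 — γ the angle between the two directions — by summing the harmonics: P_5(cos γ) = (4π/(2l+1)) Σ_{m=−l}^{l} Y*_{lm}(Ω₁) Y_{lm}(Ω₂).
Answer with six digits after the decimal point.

-0.156744

Summing Y*_{l m}(θ₁,φ₁)·Y_{l m}(θ₂,φ₂) over m ∈ [−5, 5]; prefactor 4π/(2·5+1) = 1.142397:
  m=-5: Y*=(0.000023, 0.000030)  Y=(-0.347323, 0.010326)  product (-0.000008, -0.000010)
  m=-4: Y*=(-0.000313, 0.000715)  Y=(-0.110230, 0.368874)  product (-0.000229, -0.000194)
  m=-3: Y*=(-0.009489, 0.000793)  Y=(-0.003805, -0.002662)  product (0.000038, 0.000022)
  m=-2: Y*=(-0.041053, -0.062773)  Y=(-0.268986, 0.200359)  product (0.023620, 0.008660)
  m=-1: Y*=(0.170846, -0.315869)  Y=(0.026600, 0.080240)  product (0.029890, 0.005307)
  m=+0: Y*=(0.778457, -0.000000)  Y=(-0.313218, 0.000000)  product (-0.243827, 0.000000)
  m=+1: Y*=(-0.170846, -0.315869)  Y=(-0.026600, 0.080240)  product (0.029890, -0.005307)
  m=+2: Y*=(-0.041053, 0.062773)  Y=(-0.268986, -0.200359)  product (0.023620, -0.008660)
  m=+3: Y*=(0.009489, 0.000793)  Y=(0.003805, -0.002662)  product (0.000038, -0.000022)
  m=+4: Y*=(-0.000313, -0.000715)  Y=(-0.110230, -0.368874)  product (-0.000229, 0.000194)
  m=+5: Y*=(-0.000023, 0.000030)  Y=(0.347323, 0.010326)  product (-0.000008, 0.000010)
Total Σ_m = (-0.137207, -0.000000). Multiply by 1.142397: (-0.156744, -0.000000). P_5(cos γ) = -0.156744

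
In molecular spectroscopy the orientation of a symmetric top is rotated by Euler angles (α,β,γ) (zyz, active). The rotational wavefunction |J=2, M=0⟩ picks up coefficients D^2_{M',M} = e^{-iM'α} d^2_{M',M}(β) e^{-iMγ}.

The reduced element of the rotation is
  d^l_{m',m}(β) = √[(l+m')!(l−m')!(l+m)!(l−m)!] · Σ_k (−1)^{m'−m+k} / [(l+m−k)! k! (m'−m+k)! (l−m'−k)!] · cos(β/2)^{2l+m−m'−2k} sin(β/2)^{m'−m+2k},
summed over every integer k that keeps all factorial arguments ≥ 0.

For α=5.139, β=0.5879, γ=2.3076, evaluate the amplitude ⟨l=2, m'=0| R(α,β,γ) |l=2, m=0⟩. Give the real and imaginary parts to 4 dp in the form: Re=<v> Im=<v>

Re=0.5386 Im=0.0000

Split into d^2_{0,0}(β=0.5879) × two z-phases.
c=cos(0.587900/2)=0.957107, s=sin(0.587900/2)=0.289735; N=√[2·2·2·2]=4.000000
The bounds max(0,m−m')=0 and min(l+m,l−m')=2 give 3 terms
  k=0: (−1)^0·4.0000/(4)·0.9571^4·0.2897^0 = +0.839154
  k=1: (−1)^1·4.0000/(1)·0.9571^2·0.2897^2 = -0.307598
  k=2: (−1)^2·4.0000/(4)·0.9571^0·0.2897^4 = +0.007047
d^2_{0,0}(0.5879) = +0.839154 -0.307598 +0.007047 = +0.538604
D = (+1.000000+0.000000i)·(+0.538604)·(+1.000000+0.000000i) = +0.538604+0.000000i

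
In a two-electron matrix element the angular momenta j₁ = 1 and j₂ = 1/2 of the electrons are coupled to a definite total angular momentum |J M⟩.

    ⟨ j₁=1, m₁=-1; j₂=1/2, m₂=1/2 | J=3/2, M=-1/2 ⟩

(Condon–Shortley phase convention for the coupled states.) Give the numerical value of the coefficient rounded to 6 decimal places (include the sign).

+0.577350  (= +√(1/3))

√[4·0!2!1!/4! · 0!2!1!0!1!2!] = √(4/3)
  +(−1)^0/∏(0,0,2,1,0,0)! = 1/2  (running 1/2)
⟨..|..⟩ = √(4/3)·(1/2) = +0.577350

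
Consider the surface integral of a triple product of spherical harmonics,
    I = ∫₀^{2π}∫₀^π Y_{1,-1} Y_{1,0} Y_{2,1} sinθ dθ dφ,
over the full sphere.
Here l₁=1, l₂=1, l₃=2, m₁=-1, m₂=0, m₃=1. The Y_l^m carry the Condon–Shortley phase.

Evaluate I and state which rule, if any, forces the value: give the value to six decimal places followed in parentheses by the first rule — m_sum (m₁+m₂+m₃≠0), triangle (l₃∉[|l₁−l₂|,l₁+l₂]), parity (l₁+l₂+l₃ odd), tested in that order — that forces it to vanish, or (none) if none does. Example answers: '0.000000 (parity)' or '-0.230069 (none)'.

Rules hold: Σm=0, L=4 even, 0≤2≤2.
N = 3·3·5 = 45
Δ = 0!·2!·2!/5! = 1/30
Racah Σ t=0..0: t=0:+1/1 = 1/1
⇒ 3j(1 1 2; 0 0 0)² = 2/15, sgn +1
Racah Σ t=0..0: t=0:+1/2 = 1/2
⇒ 3j(1 1 2; -1 0 1)² = 1/10, sgn -1
4πI² = N·(3j₀)²·(3jₘ)² = 3/5
I = -1·√(0.6/4π) = -0.21850969
No selection rule forces the value: the integral is nonzero (none).

-0.218510 (none)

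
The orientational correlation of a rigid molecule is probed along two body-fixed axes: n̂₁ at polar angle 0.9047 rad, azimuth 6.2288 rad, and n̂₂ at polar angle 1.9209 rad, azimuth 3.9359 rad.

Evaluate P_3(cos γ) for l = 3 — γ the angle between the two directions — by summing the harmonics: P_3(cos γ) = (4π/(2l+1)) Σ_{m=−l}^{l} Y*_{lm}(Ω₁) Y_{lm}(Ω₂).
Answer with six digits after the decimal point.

0.192292

Summing Y*_{l m}(θ₁,φ₁)·Y_{l m}(θ₂,φ₂) over m ∈ [−3, 3]; prefactor 4π/(2·3+1) = 1.795196:
  m=-3: (+0.200091-0.032939i) × (+0.250970+0.237900i) = +0.058053+0.039335i  (running Σ = +0.058053+0.039335i)
  m=-2: (+0.388073-0.042378i) × (+0.005511+0.309248i) = +0.015244+0.119777i  (running Σ = +0.073297+0.159112i)
  m=-1: (+0.230667-0.012557i) × (+0.087600-0.089175i) = +0.019087-0.021670i  (running Σ = +0.092384+0.137443i)
  m=0: (-0.251547-0.000000i) × (+0.308701+0.000000i) = -0.077653-0.000000i  (running Σ = +0.014731+0.137443i)
  m=1: (-0.230667-0.012557i) × (-0.087600-0.089175i) = +0.019087+0.021670i  (running Σ = +0.033817+0.159112i)
  m=2: (+0.388073+0.042378i) × (+0.005511-0.309248i) = +0.015244-0.119777i  (running Σ = +0.049062+0.039335i)
  m=3: (-0.200091-0.032939i) × (-0.250970+0.237900i) = +0.058053-0.039335i  (running Σ = +0.107115-0.000000i)
Accumulated sum +0.107115-0.000000i; after 4π/(2l+1) scaling, +0.192292-0.000000i ⇒ P_3 = 0.192292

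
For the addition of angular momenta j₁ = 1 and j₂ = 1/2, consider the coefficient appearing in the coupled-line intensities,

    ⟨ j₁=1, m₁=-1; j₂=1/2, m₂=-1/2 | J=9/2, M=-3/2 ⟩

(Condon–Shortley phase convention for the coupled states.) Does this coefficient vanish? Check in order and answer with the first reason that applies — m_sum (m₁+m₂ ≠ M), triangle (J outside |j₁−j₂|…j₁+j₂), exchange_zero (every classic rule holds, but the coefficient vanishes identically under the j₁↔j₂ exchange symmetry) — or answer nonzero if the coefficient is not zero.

triangle

m-sum: m₁+m₂ = -1+(-1/2) = -3/2, M = -3/2  ✓
triangle: need |j₁−j₂| ≤ J ≤ j₁+j₂, i.e. J ∈ [1/2, 3/2]; J = 9/2 is outside ✗ ⇒ coefficient is 0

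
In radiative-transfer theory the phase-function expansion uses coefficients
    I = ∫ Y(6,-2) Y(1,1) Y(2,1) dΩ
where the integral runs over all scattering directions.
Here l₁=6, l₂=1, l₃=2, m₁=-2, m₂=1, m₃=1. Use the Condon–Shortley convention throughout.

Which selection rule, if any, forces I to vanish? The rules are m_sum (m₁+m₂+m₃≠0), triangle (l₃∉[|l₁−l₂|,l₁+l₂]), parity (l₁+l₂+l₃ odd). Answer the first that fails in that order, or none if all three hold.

triangle

m₁+m₂+m₃ = -2 + 1 + 1 = 0  ✓
triangle: need |l₁−l₂| ≤ l₃ ≤ l₁+l₂ = [5,7]; l₃=2 is outside  ✗
parity: l₁+l₂+l₃ = 9 is odd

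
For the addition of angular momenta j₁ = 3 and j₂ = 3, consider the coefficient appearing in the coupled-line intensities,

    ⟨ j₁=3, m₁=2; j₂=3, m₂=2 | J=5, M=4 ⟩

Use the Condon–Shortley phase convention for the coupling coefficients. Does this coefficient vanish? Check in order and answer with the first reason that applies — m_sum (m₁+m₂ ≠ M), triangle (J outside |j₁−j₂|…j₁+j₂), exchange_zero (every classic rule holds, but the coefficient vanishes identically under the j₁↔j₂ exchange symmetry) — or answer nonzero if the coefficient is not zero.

m-sum: m₁+m₂ = 2+2 = 4, M = 4  ✓
triangle: |j₁−j₂| = 0 ≤ J = 5 ≤ j₁+j₂ = 6  ✓
exchange: j₁=j₂ and m₁=m₂, and (−1)^(j₁+j₂−J) = (−1)^1 = −1 forces ⟨j₁m₁;j₂m₂|JM⟩ = −⟨j₂m₂;j₁m₁|JM⟩ = −⟨j₁m₁;j₂m₂|JM⟩ ⇒ the coefficient vanishes identically
Racah sum check: Σ_k collapses to 0 ⇒ CG = 0

exchange_zero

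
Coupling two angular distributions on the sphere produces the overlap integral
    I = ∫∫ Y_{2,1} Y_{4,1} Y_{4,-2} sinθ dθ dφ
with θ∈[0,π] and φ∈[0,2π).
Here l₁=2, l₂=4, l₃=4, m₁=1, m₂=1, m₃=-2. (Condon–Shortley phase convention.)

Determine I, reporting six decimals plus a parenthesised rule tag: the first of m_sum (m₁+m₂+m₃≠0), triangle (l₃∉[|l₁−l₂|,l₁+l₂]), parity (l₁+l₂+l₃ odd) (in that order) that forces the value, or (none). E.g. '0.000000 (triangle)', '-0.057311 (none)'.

Checks pass: Σm=0; 10 even; l₃=4∈[2,6].
(2·2+1)(2·4+1)(2·4+1) = 405
Δ: 2! 2! 6! / 11! → 1/13860
sum: t=0:+1/192 t=1:−1/36 t=2:+1/192 = -5/288
3j²(2 4 4; 0 0 0) = Δ·Π!·Σ² = 20/693  (sign -1)
sum: t=0:+1/240 t=1:−1/96 = -1/160
3j²(2 4 4; 1 1 -2) = Δ·Π!·Σ² = 27/1540  (sign -1)
combine: 4πI² = 405·20/693·27/1540 = 1215/5929
take √, sign +1: I = 0.12770047
No selection rule forces the value: the integral is nonzero (none).

0.127700 (none)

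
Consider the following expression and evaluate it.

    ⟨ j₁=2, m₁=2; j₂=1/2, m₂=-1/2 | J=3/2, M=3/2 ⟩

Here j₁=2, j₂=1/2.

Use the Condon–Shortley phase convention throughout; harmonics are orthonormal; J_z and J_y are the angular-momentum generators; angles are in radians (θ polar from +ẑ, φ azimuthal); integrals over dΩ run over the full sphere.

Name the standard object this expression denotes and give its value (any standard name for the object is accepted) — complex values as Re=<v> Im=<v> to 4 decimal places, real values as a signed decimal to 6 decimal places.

This is a Clebsch–Gordan (vector-coupling) coefficient.
triangle: 1!·3!·0!/5! = 6/120
(j±m)!: 4!·0!·0!·1!·3!·0! = 144
prefactor² = (2J+1)·Δ·N² = 144/5
  k=0: +1/(0!·1!·0!·0!·3!·0!) = 1/6
Σ = 1/6  ⇒  CG² = 144/5·(1/6)² = 4/5
CG = +√(4/5) = +0.894427

Clebsch–Gordan coefficient, +√(4/5) ≈ +0.894427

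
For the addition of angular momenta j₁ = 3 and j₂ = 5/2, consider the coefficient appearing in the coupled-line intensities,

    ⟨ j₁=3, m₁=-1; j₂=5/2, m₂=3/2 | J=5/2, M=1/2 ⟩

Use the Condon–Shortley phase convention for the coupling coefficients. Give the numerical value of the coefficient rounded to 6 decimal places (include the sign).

+√(1/35) = +0.169031

triangle: 3!*3!*2!/9! = 72/362880
(j±m)!: 2!*4!*4!*1!*3!*2! = 13824
prefactor² = (2J+1)*Δ*N² = 576/35
  k=2: +1/(2!*1!*2!*2!*1!*0!) = 1/8
  k=3: −1/(3!*0!*1!*1!*2!*1!) = -1/12
Σ = 1/24  ⇒  CG² = 576/35*(1/24)² = 1/35
CG = +√(1/35) = +0.169031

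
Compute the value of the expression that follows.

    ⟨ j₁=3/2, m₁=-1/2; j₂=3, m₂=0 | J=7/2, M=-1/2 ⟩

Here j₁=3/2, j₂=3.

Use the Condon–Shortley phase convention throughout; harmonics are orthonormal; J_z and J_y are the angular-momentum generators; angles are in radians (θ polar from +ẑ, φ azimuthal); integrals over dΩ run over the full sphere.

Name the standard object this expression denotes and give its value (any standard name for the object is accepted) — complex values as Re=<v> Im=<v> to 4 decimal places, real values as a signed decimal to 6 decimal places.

This is a Clebsch–Gordan (vector-coupling) coefficient.
triangle: 1!*2!*5!/9! = 240/362880
(j±m)!: 1!*2!*3!*3!*3!*4! = 10368
prefactor² = (2J+1)*Δ*N² = 384/7
  k=0: +1/(0!*1!*2!*3!*0!*2!) = 1/24
  k=1: −1/(1!*0!*1!*2!*1!*3!) = -1/12
Σ = -1/24  ⇒  CG² = 384/7*(-1/24)² = 2/21
CG = −√(2/21) = -0.308607

Clebsch–Gordan coefficient, −√(2/21) ≈ -0.308607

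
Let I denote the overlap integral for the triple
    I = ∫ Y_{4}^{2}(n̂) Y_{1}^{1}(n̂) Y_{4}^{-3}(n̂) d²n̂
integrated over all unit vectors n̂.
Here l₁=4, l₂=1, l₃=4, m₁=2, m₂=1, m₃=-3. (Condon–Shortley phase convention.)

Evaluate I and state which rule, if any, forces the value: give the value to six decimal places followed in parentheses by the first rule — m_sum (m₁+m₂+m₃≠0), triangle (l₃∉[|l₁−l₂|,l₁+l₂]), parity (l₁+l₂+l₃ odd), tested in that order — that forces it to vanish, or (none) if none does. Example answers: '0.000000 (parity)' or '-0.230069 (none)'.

Σlᵢ=9 odd — θ-integrand is odd under cosθ→−cosθ; I=0

0.000000 (parity)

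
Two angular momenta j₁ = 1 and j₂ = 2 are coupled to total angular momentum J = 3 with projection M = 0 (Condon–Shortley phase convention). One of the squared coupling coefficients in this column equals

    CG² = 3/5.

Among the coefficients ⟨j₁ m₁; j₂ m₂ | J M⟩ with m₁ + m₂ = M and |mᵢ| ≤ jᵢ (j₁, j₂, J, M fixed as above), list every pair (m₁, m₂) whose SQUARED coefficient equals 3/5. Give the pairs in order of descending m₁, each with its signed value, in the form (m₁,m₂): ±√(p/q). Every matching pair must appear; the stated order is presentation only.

(0,0): +√(3/5)

Admissible pairs with m₁+m₂ = M = 0: (-1,1), (0,0), (1,-1)
  (m₁,m₂)=(1,-1): CG² = 1/5, CG = +√(1/5)
  (m₁,m₂)=(0,0): CG² = 3/5, CG = +√(3/5)   ← matches the target
  (m₁,m₂)=(-1,1): CG² = 1/5, CG = +√(1/5)
Pairs with CG² = 3/5: (0,0): +√(3/5)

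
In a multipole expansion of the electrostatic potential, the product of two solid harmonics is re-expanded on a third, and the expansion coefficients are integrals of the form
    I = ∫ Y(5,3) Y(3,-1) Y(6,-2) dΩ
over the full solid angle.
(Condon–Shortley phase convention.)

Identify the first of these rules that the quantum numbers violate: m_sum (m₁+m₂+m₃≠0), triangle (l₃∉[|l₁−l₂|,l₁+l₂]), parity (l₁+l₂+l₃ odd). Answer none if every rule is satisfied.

m₁+m₂+m₃ = 3 − 1 − 2 = 0  ✓
triangle: |5−3|=2 ≤ l₃=6 ≤ 5+3=8  ✓
parity: l₁+l₂+l₃ = 14 is even  ✓

none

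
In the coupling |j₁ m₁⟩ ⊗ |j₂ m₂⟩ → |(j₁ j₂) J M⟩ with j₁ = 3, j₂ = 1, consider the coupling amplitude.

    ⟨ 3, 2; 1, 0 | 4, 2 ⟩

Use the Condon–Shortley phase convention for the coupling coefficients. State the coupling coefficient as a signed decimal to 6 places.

+√(3/7) ≈ +0.654654

triangle: 0!×6!×2!/9! = 1440/362880
(j±m)!: 5!×1!×1!×1!×6!×2! = 172800
prefactor² = (2J+1)×Δ×N² = 43200/7
  k=0: +1/(0!×0!×1!×1!×5!×1!) = 1/120
Σ = 1/120  ⇒  CG² = 43200/7×(1/120)² = 3/7
CG = +√(3/7) = +0.654654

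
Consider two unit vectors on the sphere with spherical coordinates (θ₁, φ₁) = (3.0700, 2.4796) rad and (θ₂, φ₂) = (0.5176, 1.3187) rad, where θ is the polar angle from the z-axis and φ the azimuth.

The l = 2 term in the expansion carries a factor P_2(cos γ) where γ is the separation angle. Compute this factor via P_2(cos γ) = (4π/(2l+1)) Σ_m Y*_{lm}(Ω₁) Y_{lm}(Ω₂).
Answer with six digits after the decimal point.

Term-by-term m-sum for l=2 (normalisation 4π/5 = 2.513274):
  m=-2: (+0.000483-0.001917i) × (-0.082801-0.045686i) = -0.000128+0.000137i  (running Σ = -0.000128+0.000137i)
  m=-1: (+0.043477-0.033882i) × (+0.082858-0.321682i) = -0.007297-0.016793i  (running Σ = -0.007424-0.016656i)
  m=0: (+0.625942-0.000000i) × (+0.399138+0.000000i) = +0.249837+0.000000i  (running Σ = +0.242413-0.016656i)
  m=1: (-0.043477-0.033882i) × (-0.082858-0.321682i) = -0.007297+0.016793i  (running Σ = +0.235116+0.000137i)
  m=2: (+0.000483+0.001917i) × (-0.082801+0.045686i) = -0.000128-0.000137i  (running Σ = +0.234988+0.000000i)
Accumulated sum +0.234988+0.000000i; after 4π/(2l+1) scaling, +0.590590+0.000000i ⇒ P_2 = 0.590590

0.590590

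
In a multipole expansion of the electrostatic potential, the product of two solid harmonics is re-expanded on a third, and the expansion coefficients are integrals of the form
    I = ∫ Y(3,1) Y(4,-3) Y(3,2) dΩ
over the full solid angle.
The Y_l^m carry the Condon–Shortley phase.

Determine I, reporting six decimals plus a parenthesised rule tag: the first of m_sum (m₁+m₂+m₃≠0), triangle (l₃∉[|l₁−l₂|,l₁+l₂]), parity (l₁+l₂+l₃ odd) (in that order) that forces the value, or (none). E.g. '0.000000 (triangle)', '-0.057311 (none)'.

-0.095955 (none)

Rules hold: Σm=0, L=10 even, 1≤3≤7.
N = 7·9·7 = 441
Δ = 4!·2!·4!/11! = 1/34650
Racah Σ t=1..3: t=1:−1/72 t=2:+1/16 t=3:−1/72 = 5/144
⇒ 3j(3 4 3; 0 0 0)² = 2/77, sgn -1
Racah Σ t=0..1: t=0:+1/288 t=1:−1/144 = -1/288
⇒ 3j(3 4 3; 1 -3 2)² = 1/99, sgn +1
4πI² = N·(3j₀)²·(3jₘ)² = 14/121
I = -1·√(0.115702/4π) = -0.09595473
No selection rule forces the value: the integral is nonzero (none).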